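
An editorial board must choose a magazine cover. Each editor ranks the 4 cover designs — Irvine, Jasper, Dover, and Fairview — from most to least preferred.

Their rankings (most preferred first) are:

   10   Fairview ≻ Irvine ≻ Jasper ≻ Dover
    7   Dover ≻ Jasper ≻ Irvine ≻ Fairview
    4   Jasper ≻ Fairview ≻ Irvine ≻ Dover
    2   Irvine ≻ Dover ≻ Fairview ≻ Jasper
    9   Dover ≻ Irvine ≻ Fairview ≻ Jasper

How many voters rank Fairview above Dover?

14

Ballots ranking Fairview above Dover: 10+4 = 14.
Ballots ranking Dover above Fairview: 7+2+9 = 18.
So 14 of 32 voters prefer Fairview to Dover.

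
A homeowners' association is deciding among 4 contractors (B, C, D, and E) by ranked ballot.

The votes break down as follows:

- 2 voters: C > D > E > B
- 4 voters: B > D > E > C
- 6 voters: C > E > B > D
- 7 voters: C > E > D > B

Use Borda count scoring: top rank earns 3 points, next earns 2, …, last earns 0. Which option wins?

C

Borda scores:
  B: 2·0 + 4·3 + 6·1 + 7·0 = 18
  C: 2·3 + 4·0 + 6·3 + 7·3 = 45
  D: 2·2 + 4·2 + 6·0 + 7·1 = 19
  E: 2·1 + 4·1 + 6·2 + 7·2 = 32
C has the highest total.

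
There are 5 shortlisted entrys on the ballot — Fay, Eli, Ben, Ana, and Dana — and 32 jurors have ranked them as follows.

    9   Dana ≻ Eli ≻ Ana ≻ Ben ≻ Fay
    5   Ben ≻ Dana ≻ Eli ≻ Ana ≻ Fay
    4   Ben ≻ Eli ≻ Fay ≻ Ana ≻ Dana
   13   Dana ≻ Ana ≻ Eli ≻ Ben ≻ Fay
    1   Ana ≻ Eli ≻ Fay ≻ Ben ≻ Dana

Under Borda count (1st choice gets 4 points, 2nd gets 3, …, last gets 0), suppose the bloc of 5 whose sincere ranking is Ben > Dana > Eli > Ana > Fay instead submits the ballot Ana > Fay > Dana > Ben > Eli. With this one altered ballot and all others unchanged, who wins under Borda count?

Dana

Borda totals with the altered ballot: Fay 25, Eli 68, Ben 44, Ana 85, Dana 98.
The winner is unchanged: still Dana.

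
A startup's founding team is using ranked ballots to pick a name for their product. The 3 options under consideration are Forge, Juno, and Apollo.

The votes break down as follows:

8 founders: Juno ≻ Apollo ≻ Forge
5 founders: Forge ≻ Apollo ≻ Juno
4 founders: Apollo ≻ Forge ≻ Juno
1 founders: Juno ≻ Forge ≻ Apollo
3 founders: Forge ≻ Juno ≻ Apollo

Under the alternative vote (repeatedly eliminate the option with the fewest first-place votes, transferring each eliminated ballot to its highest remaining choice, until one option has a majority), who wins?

Round 1: Juno 9, Forge 8, Apollo 4. Apollo has the fewest and is eliminated.
Round 2: Forge 12, Juno 9. Forge has a majority.

Forge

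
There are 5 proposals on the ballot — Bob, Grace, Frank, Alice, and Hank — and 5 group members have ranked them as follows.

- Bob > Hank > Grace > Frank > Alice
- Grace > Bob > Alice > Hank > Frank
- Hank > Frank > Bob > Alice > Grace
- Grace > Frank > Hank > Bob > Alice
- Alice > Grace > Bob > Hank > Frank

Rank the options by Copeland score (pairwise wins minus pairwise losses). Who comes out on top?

Pairwise results:
  Bob vs Grace: Grace wins 3–2.
  Bob vs Frank: Bob wins 3–2.
  Bob vs Alice: Bob wins 4–1.
  Bob vs Hank: Bob wins 3–2.
  Grace vs Frank: Grace wins 4–1.
  Grace vs Alice: Grace wins 3–2.
  Grace vs Hank: Grace wins 3–2.
  Frank vs Alice: Frank wins 3–2.
  Frank vs Hank: Hank wins 4–1.
  Alice vs Hank: Hank wins 3–2.
Copeland scores (wins − losses):
  Bob: 3 − 1 = 2
  Grace: 4 − 0 = 4
  Frank: 1 − 3 = -2
  Alice: 0 − 4 = -4
  Hank: 2 − 2 = 0
Grace has the best Copeland score.

Grace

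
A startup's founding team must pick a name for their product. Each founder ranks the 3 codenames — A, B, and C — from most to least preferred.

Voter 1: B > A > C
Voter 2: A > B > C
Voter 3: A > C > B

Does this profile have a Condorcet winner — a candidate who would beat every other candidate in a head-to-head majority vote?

Yes

Head-to-head results (3 voters total):
A vs B: A wins 2–1.
A vs C: A wins 3–0.
B vs C: B wins 2–1.
A beats each rival — B (2–1), C (3–0) — so A is the Condorcet winner.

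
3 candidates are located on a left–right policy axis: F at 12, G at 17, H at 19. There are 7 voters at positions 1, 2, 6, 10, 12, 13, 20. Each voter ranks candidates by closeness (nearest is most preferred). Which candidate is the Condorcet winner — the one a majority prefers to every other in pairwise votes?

F

With single-peaked preferences on a line, the Condorcet winner is the candidate closest to the median voter.
The median voter (position 10) is closest to F at 12.
Check: F vs H — voters closer to F: 6 of 7.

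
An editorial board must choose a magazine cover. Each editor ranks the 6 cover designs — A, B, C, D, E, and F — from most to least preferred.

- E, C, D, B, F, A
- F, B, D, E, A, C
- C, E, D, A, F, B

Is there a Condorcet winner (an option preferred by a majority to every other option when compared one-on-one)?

Head-to-head results (3 voters total):
A vs B: B wins 2–1.
A vs C: C wins 2–1.
A vs D: D wins 3–0.
A vs E: E wins 3–0.
A vs F: F wins 2–1.
B vs C: C wins 2–1.
B vs D: D wins 2–1.
B vs E: E wins 2–1.
B vs F: F wins 2–1.
C vs D: C wins 2–1.
C vs E: E wins 2–1.
C vs F: C wins 2–1.
D vs E: E wins 2–1.
D vs F: D wins 2–1.
E vs F: E wins 2–1.
E beats each rival — A (3–0), B (2–1), C (2–1), D (2–1), F (2–1) — so E is the Condorcet winner.

Yes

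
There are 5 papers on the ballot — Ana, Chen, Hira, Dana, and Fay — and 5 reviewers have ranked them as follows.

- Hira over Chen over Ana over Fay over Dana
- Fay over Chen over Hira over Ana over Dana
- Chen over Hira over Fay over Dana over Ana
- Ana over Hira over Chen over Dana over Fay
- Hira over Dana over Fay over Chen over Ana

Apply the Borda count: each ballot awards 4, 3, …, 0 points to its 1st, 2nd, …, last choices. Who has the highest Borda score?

Hira

Borda scores:
  Ana: 2 + 1 + 0 + 4 + 0 = 7
  Chen: 3 + 3 + 4 + 2 + 1 = 13
  Hira: 4 + 2 + 3 + 3 + 4 = 16
  Dana: 0 + 0 + 1 + 1 + 3 = 5
  Fay: 1 + 4 + 2 + 0 + 2 = 9
Hira has the highest total.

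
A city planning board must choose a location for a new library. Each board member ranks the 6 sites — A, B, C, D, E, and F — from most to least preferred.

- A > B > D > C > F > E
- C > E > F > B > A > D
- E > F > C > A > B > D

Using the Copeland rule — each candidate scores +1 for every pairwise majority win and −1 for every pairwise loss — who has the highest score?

Pairwise results:
  A vs B: A wins 2–1.
  A vs C: C wins 2–1.
  A vs D: A wins 3–0.
  A vs E: E wins 2–1.
  A vs F: F wins 2–1.
  B vs C: C wins 2–1.
  B vs D: B wins 3–0.
  B vs E: E wins 2–1.
  B vs F: F wins 2–1.
  C vs D: C wins 2–1.
  C vs E: C wins 2–1.
  C vs F: C wins 2–1.
  D vs E: E wins 2–1.
  D vs F: F wins 2–1.
  E vs F: E wins 2–1.
Copeland scores (wins − losses):
  A: 2 − 3 = -1
  B: 1 − 4 = -3
  C: 5 − 0 = 5
  D: 0 − 5 = -5
  E: 4 − 1 = 3
  F: 3 − 2 = 1
C has the best Copeland score.

C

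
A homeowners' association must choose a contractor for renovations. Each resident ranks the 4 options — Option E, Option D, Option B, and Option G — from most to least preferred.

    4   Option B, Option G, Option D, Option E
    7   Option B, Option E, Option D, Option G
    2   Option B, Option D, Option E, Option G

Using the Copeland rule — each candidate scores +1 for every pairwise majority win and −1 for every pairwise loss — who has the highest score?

Option B

Pairwise results:
  Option E vs Option D: Option E wins 7–6.
  Option E vs Option B: Option B wins 13–0.
  Option E vs Option G: Option E wins 9–4.
  Option D vs Option B: Option B wins 13–0.
  Option D vs Option G: Option D wins 9–4.
  Option B vs Option G: Option B wins 13–0.
Copeland scores (wins − losses):
  Option E: 2 − 1 = 1
  Option D: 1 − 2 = -1
  Option B: 3 − 0 = 3
  Option G: 0 − 3 = -3
Option B has the best Copeland score.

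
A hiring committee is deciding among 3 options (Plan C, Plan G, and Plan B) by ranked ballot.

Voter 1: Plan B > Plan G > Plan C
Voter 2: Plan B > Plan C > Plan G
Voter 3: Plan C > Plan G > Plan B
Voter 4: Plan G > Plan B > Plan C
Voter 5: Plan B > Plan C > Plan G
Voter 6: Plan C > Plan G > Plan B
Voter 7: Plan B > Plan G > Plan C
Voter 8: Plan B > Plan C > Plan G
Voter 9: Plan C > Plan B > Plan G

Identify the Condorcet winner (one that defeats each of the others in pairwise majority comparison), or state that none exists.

Plan B

Head-to-head results (9 voters total):
Plan C vs Plan G: Plan C wins 6–3.
Plan C vs Plan B: Plan B wins 6–3.
Plan G vs Plan B: Plan B wins 6–3.
Plan B beats each rival — Plan C (6–3), Plan G (6–3) — so Plan B is the Condorcet winner.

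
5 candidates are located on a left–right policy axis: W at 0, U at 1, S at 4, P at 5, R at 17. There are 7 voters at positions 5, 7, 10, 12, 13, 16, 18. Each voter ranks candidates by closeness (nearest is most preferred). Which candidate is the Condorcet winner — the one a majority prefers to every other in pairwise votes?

With single-peaked preferences on a line, the Condorcet winner is the candidate closest to the median voter.
The median voter (position 12) is closest to R at 17.
Check: R vs W — voters closer to R: 5 of 7.

R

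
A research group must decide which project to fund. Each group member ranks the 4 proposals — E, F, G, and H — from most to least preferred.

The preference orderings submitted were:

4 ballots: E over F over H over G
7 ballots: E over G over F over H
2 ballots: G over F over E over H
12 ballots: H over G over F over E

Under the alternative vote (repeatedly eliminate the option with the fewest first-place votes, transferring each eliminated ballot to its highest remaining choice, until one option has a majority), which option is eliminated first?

Round 1: H 12, E 11, G 2, F 0. F has the fewest and is eliminated.
Round 2: H 12, E 11, G 2. G has the fewest and is eliminated.
Round 3: E 13, H 12. E has a majority.

F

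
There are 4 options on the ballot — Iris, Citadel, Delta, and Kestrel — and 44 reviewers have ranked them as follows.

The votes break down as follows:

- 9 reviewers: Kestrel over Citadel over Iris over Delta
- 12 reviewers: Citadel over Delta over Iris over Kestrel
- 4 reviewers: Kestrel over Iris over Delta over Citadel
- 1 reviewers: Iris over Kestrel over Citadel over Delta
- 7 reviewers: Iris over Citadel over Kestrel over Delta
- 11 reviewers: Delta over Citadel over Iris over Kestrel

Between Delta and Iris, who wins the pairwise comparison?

Delta

Ballots ranking Delta above Iris: 12+11 = 23.
Ballots ranking Iris above Delta: 9+4+1+7 = 21.
Delta wins the head-to-head, 23–21.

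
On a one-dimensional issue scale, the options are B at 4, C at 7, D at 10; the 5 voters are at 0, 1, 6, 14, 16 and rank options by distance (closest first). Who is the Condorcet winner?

C

With single-peaked preferences on a line, the Condorcet winner is the candidate closest to the median voter.
The median voter (position 6) is closest to C at 7.
Check: C vs D — voters closer to C: 3 of 5.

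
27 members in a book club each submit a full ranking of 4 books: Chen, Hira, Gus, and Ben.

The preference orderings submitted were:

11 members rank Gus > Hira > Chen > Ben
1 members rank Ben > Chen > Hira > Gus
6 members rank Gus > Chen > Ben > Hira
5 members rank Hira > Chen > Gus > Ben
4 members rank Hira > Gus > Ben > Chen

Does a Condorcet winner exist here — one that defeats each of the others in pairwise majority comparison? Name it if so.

Gus

Head-to-head results (27 voters total):
Chen vs Hira: Hira wins 20–7.
Chen vs Gus: Gus wins 21–6.
Chen vs Ben: Chen wins 22–5.
Hira vs Gus: Gus wins 17–10.
Hira vs Ben: Hira wins 20–7.
Gus vs Ben: Gus wins 26–1.
Gus beats each rival — Chen (21–6), Hira (17–10), Ben (26–1) — so Gus is the Condorcet winner.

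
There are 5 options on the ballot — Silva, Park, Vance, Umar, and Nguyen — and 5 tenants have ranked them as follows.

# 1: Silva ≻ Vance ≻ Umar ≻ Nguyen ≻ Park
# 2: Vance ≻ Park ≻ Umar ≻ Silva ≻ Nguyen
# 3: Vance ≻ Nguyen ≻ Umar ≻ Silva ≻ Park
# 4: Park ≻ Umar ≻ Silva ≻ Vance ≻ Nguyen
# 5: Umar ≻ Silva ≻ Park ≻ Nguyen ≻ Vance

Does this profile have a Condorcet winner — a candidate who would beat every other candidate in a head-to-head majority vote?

Head-to-head results (5 voters total):
Silva vs Park: Silva wins 3–2.
Silva vs Vance: Silva wins 3–2.
Silva vs Umar: Umar wins 4–1.
Silva vs Nguyen: Silva wins 4–1.
Park vs Vance: Vance wins 3–2.
Park vs Umar: Umar wins 3–2.
Park vs Nguyen: Park wins 3–2.
Vance vs Umar: Vance wins 3–2.
Vance vs Nguyen: Vance wins 4–1.
Umar vs Nguyen: Umar wins 4–1.
No candidate beats all others: Silva beats Vance beats Umar beats Silva, a majority cycle.

No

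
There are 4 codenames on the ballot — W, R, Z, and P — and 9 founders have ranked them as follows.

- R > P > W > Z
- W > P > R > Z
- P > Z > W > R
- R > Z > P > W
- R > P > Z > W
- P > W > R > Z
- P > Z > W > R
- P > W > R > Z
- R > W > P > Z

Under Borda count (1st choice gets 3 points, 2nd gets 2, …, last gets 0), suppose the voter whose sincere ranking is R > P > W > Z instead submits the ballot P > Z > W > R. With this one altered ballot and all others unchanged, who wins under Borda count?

Borda totals with the altered ballot: W 12, R 12, Z 9, P 21.
The winner is unchanged: still P.

P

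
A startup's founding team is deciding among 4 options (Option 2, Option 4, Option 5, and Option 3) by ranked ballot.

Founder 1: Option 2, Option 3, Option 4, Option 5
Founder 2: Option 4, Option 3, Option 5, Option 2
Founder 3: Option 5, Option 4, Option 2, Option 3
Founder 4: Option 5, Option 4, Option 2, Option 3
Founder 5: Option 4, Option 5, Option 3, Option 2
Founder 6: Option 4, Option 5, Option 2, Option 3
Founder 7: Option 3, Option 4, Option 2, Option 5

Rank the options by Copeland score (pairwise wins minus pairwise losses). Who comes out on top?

Option 4

Pairwise results:
  Option 2 vs Option 4: Option 4 wins 6–1.
  Option 2 vs Option 5: Option 5 wins 5–2.
  Option 2 vs Option 3: Option 2 wins 4–3.
  Option 4 vs Option 5: Option 4 wins 5–2.
  Option 4 vs Option 3: Option 4 wins 5–2.
  Option 5 vs Option 3: Option 5 wins 4–3.
Copeland scores (wins − losses):
  Option 2: 1 − 2 = -1
  Option 4: 3 − 0 = 3
  Option 5: 2 − 1 = 1
  Option 3: 0 − 3 = -3
Option 4 has the best Copeland score.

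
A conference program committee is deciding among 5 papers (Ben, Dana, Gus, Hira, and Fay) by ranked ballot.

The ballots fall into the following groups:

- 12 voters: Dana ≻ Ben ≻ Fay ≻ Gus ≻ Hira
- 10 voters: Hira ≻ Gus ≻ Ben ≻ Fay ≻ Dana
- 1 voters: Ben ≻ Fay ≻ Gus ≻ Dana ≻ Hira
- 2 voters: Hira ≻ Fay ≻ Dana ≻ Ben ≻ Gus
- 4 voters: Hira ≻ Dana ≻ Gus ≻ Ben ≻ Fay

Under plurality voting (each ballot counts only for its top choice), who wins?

First-place vote totals:
  Ben: 1
  Dana: 12
  Gus: 0
  Hira: 16
  Fay: 0
Hira has the most first-place votes.

Hira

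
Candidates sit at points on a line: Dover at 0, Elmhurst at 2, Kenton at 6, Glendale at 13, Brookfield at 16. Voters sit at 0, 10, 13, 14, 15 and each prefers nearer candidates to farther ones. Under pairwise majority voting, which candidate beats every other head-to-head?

With single-peaked preferences on a line, the Condorcet winner is the candidate closest to the median voter.
The median voter (position 13) is closest to Glendale at 13.
Check: Glendale vs Brookfield — voters closer to Glendale: 4 of 5.

Glendale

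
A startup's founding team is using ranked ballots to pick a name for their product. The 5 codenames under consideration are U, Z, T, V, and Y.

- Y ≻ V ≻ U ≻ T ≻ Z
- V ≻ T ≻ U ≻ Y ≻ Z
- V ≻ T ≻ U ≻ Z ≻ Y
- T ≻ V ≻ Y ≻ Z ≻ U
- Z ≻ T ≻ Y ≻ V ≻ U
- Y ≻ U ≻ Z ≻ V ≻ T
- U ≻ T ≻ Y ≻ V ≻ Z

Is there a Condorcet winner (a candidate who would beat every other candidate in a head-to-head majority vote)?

No

Head-to-head results (7 voters total):
U vs Z: U wins 5–2.
U vs T: T wins 4–3.
U vs V: V wins 5–2.
U vs Y: Y wins 4–3.
Z vs T: T wins 5–2.
Z vs V: V wins 5–2.
Z vs Y: Y wins 5–2.
T vs V: V wins 4–3.
T vs Y: T wins 5–2.
V vs Y: Y wins 4–3.
No candidate beats all others: T beats Y beats V beats T, a majority cycle.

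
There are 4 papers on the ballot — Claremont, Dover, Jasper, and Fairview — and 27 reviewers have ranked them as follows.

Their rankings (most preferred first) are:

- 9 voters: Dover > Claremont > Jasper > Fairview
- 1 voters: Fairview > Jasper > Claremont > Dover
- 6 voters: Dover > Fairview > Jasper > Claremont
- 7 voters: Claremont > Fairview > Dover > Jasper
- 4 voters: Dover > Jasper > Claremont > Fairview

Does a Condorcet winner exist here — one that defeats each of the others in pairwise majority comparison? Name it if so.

Dover

Head-to-head results (27 voters total):
Claremont vs Dover: Dover wins 19–8.
Claremont vs Jasper: Claremont wins 16–11.
Claremont vs Fairview: Claremont wins 20–7.
Dover vs Jasper: Dover wins 26–1.
Dover vs Fairview: Dover wins 19–8.
Jasper vs Fairview: Fairview wins 14–13.
Dover beats each rival — Claremont (19–8), Jasper (26–1), Fairview (19–8) — so Dover is the Condorcet winner.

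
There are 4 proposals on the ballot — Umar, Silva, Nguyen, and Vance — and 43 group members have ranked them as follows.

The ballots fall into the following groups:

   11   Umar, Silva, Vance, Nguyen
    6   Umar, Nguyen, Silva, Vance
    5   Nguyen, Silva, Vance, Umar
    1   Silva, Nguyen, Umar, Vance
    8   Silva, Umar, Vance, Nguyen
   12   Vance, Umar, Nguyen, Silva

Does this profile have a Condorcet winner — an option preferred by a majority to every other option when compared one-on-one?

Yes

Head-to-head results (43 voters total):
Umar vs Silva: Umar wins 29–14.
Umar vs Nguyen: Umar wins 37–6.
Umar vs Vance: Umar wins 26–17.
Silva vs Nguyen: Nguyen wins 23–20.
Silva vs Vance: Silva wins 31–12.
Nguyen vs Vance: Vance wins 31–12.
Umar beats each rival — Silva (29–14), Nguyen (37–6), Vance (26–17) — so Umar is the Condorcet winner.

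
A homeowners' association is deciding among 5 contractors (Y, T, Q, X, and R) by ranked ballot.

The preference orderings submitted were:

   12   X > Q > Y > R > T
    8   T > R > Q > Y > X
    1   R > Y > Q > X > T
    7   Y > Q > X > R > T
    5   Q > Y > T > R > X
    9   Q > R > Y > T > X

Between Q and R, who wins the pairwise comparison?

Ballots ranking Q above R: 12+7+5+9 = 33.
Ballots ranking R above Q: 8+1 = 9.
Q wins the head-to-head, 33–9.

Q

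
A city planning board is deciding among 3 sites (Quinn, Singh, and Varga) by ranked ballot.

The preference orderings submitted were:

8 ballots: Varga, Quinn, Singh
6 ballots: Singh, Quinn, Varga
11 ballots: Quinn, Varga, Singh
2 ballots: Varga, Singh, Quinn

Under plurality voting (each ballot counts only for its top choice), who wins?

First-place vote totals:
  Quinn: 11
  Singh: 6
  Varga: 10
Quinn has the most first-place votes.

Quinn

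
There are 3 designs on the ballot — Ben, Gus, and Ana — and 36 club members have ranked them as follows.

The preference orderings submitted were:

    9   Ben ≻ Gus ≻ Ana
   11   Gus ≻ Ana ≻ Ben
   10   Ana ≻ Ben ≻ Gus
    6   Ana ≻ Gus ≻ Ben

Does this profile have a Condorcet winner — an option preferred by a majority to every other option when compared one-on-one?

Head-to-head results (36 voters total):
Ben vs Gus: Ben wins 19–17.
Ben vs Ana: Ana wins 27–9.
Gus vs Ana: Gus wins 20–16.
No candidate beats all others: Ben beats Gus beats Ana beats Ben, a majority cycle.

No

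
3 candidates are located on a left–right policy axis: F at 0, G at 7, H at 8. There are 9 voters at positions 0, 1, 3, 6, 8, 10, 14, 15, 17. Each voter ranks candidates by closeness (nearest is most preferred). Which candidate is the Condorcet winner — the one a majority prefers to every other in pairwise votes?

With single-peaked preferences on a line, the Condorcet winner is the candidate closest to the median voter.
The median voter (position 8) is closest to H at 8.
Check: H vs F — voters closer to H: 6 of 9.

H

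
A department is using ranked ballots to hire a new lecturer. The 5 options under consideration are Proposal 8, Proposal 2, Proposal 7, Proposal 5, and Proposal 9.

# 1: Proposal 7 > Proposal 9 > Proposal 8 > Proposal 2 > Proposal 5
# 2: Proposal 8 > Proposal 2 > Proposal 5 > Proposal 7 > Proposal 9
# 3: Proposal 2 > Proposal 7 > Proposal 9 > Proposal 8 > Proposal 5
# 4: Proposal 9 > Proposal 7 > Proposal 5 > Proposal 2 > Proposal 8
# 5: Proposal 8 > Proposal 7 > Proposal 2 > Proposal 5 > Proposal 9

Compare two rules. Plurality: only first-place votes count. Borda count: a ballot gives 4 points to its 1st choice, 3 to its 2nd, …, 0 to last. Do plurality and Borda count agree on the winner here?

Plurality first-place counts: Proposal 8 2, Proposal 2 1, Proposal 7 1, Proposal 5 0, Proposal 9 1 → Proposal 8.
Borda totals: Proposal 8 11, Proposal 2 11, Proposal 7 14, Proposal 5 5, Proposal 9 9 → Proposal 7.
The two rules disagree: plurality picks Proposal 8, Borda picks Proposal 7.

No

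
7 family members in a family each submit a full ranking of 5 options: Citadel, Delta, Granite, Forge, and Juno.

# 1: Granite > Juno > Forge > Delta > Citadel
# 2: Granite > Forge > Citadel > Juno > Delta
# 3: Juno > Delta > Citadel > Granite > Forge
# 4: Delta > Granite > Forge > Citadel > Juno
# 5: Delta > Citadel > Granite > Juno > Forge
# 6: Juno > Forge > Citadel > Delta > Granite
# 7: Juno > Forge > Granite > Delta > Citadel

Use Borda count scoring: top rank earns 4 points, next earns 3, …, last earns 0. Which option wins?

Borda scores:
  Citadel: 0 + 2 + 2 + 1 + 3 + 2 + 0 = 10
  Delta: 1 + 0 + 3 + 4 + 4 + 1 + 1 = 14
  Granite: 4 + 4 + 1 + 3 + 2 + 0 + 2 = 16
  Forge: 2 + 3 + 0 + 2 + 0 + 3 + 3 = 13
  Juno: 3 + 1 + 4 + 0 + 1 + 4 + 4 = 17
Juno has the highest total.

Juno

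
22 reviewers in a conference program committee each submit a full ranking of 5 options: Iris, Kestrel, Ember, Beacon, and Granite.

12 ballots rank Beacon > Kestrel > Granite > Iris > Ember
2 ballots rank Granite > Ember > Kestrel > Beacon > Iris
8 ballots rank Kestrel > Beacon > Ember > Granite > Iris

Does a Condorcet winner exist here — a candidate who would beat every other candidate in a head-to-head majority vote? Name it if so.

Head-to-head results (22 voters total):
Iris vs Kestrel: Kestrel wins 22–0.
Iris vs Ember: Iris wins 12–10.
Iris vs Beacon: Beacon wins 22–0.
Iris vs Granite: Granite wins 22–0.
Kestrel vs Ember: Kestrel wins 20–2.
Kestrel vs Beacon: Beacon wins 12–10.
Kestrel vs Granite: Kestrel wins 20–2.
Ember vs Beacon: Beacon wins 20–2.
Ember vs Granite: Granite wins 14–8.
Beacon vs Granite: Beacon wins 20–2.
Beacon beats each rival — Iris (22–0), Kestrel (12–10), Ember (20–2), Granite (20–2) — so Beacon is the Condorcet winner.

Beacon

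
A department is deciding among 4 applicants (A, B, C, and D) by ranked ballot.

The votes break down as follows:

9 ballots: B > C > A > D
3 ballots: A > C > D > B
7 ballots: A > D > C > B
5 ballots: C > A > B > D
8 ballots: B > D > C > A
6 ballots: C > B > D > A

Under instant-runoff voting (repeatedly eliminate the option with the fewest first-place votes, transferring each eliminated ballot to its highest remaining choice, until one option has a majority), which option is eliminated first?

D

Round 1: B 17, C 11, A 10, D 0. D has the fewest and is eliminated.
Round 2: B 17, C 11, A 10. A has the fewest and is eliminated.
Round 3: C 21, B 17. C has a majority.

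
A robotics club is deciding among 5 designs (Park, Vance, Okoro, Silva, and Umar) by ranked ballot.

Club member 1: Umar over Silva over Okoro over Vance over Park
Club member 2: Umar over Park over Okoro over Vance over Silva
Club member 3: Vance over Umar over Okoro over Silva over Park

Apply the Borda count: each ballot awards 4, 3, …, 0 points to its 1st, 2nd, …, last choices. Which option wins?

Borda scores:
  Park: 0 + 3 + 0 = 3
  Vance: 1 + 1 + 4 = 6
  Okoro: 2 + 2 + 2 = 6
  Silva: 3 + 0 + 1 = 4
  Umar: 4 + 4 + 3 = 11
Umar has the highest total.

Umar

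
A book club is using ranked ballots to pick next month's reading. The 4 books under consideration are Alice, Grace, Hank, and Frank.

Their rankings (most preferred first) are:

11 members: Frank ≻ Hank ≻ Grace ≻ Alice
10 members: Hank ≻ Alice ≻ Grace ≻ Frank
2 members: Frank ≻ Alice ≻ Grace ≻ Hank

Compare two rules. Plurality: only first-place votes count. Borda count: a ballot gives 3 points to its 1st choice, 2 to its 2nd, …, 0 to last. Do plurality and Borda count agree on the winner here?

No

Plurality first-place counts: Alice 0, Grace 0, Hank 10, Frank 13 → Frank.
Borda totals: Alice 24, Grace 23, Hank 52, Frank 39 → Hank.
The two rules disagree: plurality picks Frank, Borda picks Hank.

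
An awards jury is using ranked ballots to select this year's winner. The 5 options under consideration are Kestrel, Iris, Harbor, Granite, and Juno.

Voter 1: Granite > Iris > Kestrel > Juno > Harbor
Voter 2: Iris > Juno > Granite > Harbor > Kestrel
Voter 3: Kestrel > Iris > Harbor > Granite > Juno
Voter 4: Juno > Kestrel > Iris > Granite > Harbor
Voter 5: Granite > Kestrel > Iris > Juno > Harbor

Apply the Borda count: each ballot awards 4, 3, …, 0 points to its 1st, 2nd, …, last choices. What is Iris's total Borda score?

14

Borda scores:
  Kestrel: 2 + 0 + 4 + 3 + 3 = 12
  Iris: 3 + 4 + 3 + 2 + 2 = 14
  Harbor: 0 + 1 + 2 + 0 + 0 = 3
  Granite: 4 + 2 + 1 + 1 + 4 = 12
  Juno: 1 + 3 + 0 + 4 + 1 = 9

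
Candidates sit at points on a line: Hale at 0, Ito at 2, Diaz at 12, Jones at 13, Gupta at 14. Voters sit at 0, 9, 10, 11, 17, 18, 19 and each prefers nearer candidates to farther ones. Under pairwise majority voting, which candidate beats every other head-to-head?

Diaz

With single-peaked preferences on a line, the Condorcet winner is the candidate closest to the median voter.
The median voter (position 11) is closest to Diaz at 12.
Check: Diaz vs Jones — voters closer to Diaz: 4 of 7.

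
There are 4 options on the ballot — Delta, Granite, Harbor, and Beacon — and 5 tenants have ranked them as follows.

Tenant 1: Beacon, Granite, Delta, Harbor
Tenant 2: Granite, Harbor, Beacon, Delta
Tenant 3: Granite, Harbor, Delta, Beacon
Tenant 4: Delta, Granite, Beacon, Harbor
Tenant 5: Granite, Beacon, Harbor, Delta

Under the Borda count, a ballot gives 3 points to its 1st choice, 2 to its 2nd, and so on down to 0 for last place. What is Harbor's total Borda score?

Borda scores:
  Delta: 1 + 0 + 1 + 3 + 0 = 5
  Granite: 2 + 3 + 3 + 2 + 3 = 13
  Harbor: 0 + 2 + 2 + 0 + 1 = 5
  Beacon: 3 + 1 + 0 + 1 + 2 = 7

5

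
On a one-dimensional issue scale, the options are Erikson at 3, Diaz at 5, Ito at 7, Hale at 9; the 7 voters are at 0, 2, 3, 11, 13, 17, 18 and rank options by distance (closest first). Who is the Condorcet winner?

With single-peaked preferences on a line, the Condorcet winner is the candidate closest to the median voter.
The median voter (position 11) is closest to Hale at 9.
Check: Hale vs Diaz — voters closer to Hale: 4 of 7.

Hale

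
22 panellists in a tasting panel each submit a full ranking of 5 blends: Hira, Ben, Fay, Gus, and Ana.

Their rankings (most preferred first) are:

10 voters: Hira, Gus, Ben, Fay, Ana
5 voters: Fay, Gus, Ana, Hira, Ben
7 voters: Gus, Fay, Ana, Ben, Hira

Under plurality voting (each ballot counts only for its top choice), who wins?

First-place vote totals:
  Hira: 10
  Ben: 0
  Fay: 5
  Gus: 7
  Ana: 0
Hira has the most first-place votes.

Hira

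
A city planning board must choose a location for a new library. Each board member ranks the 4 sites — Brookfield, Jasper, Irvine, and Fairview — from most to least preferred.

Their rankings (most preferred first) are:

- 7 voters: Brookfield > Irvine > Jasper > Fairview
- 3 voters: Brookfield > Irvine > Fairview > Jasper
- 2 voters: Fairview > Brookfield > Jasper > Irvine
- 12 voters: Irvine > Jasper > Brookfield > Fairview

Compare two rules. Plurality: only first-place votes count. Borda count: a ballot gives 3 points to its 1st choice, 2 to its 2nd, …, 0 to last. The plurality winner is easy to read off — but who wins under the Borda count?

Irvine

Plurality first-place counts: Brookfield 10, Jasper 0, Irvine 12, Fairview 2 → Irvine.
Borda totals: Brookfield 46, Jasper 33, Irvine 56, Fairview 9 → Irvine.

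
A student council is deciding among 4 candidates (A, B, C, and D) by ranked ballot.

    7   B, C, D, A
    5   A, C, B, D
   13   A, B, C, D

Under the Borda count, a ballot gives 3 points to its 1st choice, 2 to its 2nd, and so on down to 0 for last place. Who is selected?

A

Borda scores:
  A: 7·0 + 5·3 + 13·3 = 54
  B: 7·3 + 5·1 + 13·2 = 52
  C: 7·2 + 5·2 + 13·1 = 37
  D: 7·1 + 5·0 + 13·0 = 7
A has the highest total.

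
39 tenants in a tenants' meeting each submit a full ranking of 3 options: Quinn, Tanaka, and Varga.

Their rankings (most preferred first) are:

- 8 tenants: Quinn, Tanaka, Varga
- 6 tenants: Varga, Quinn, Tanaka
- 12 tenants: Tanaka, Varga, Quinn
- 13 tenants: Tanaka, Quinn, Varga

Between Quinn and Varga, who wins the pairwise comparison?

Quinn

Ballots ranking Quinn above Varga: 8+13 = 21.
Ballots ranking Varga above Quinn: 6+12 = 18.
Quinn wins the head-to-head, 21–18.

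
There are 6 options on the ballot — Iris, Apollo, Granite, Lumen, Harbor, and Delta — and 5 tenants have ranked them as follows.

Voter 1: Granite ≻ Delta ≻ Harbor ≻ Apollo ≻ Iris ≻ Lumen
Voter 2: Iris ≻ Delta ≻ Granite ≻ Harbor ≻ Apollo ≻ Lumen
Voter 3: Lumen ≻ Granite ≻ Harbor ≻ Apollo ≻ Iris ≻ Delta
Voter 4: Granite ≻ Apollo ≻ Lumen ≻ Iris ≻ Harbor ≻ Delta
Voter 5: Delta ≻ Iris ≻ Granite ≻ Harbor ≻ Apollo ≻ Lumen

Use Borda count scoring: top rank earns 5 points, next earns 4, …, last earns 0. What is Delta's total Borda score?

13

Borda scores:
  Iris: 1 + 5 + 1 + 2 + 4 = 13
  Apollo: 2 + 1 + 2 + 4 + 1 = 10
  Granite: 5 + 3 + 4 + 5 + 3 = 20
  Lumen: 0 + 0 + 5 + 3 + 0 = 8
  Harbor: 3 + 2 + 3 + 1 + 2 = 11
  Delta: 4 + 4 + 0 + 0 + 5 = 13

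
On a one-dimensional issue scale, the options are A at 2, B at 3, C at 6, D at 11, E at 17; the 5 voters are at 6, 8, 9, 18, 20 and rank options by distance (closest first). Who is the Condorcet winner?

With single-peaked preferences on a line, the Condorcet winner is the candidate closest to the median voter.
The median voter (position 9) is closest to D at 11.
Check: D vs A — voters closer to D: 4 of 5.

D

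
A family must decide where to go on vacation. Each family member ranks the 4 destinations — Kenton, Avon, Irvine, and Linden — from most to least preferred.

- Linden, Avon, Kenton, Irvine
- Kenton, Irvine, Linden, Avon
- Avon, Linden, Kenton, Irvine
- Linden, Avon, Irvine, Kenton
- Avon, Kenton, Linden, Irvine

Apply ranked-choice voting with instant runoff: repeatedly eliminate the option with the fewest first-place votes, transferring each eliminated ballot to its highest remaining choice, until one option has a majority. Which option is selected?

Linden

Round 1: Avon 2, Linden 2, Kenton 1, Irvine 0. Irvine has the fewest and is eliminated.
Round 2: Avon 2, Linden 2, Kenton 1. Kenton has the fewest and is eliminated.
Round 3: Linden 3, Avon 2. Linden has a majority.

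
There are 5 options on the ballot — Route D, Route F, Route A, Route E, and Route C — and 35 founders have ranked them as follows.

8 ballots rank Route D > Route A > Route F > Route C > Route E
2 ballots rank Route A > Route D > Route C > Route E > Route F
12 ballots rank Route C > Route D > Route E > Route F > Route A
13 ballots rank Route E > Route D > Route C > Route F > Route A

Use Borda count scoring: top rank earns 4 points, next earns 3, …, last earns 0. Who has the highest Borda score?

Route D

Borda scores:
  Route D: 8·4 + 2·3 + 12·3 + 13·3 = 113
  Route F: 8·2 + 2·0 + 12·1 + 13·1 = 41
  Route A: 8·3 + 2·4 + 12·0 + 13·0 = 32
  Route E: 8·0 + 2·1 + 12·2 + 13·4 = 78
  Route C: 8·1 + 2·2 + 12·4 + 13·2 = 86
Route D has the highest total.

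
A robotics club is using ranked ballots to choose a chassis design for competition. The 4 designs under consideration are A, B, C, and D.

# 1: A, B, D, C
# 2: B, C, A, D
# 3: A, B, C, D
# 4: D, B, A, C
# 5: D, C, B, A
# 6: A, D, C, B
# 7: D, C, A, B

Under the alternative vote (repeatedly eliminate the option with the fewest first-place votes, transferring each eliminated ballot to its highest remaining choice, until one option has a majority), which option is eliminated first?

Round 1: A 3, D 3, B 1, C 0. C has the fewest and is eliminated.
Round 2: A 3, D 3, B 1. B has the fewest and is eliminated.
Round 3: A 4, D 3. A has a majority.

C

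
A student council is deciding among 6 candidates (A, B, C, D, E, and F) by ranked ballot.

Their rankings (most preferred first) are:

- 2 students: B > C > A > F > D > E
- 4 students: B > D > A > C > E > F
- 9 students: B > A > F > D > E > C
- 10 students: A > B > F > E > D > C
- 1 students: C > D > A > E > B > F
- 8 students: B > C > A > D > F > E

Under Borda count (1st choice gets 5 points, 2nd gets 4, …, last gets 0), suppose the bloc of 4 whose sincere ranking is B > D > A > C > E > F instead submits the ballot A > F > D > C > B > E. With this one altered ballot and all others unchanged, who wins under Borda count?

Borda totals with the altered ballot: A 139, B 140, C 53, D 62, E 31, F 85.
The winner is unchanged: still B.

B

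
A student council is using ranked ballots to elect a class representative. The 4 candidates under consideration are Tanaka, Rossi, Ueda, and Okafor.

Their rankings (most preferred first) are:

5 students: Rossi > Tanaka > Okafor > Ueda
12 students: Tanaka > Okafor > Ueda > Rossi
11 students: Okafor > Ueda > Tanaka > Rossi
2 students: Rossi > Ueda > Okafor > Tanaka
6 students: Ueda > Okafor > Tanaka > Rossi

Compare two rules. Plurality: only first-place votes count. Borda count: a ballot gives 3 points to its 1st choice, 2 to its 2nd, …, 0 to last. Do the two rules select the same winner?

No

Plurality first-place counts: Tanaka 12, Rossi 7, Ueda 6, Okafor 11 → Tanaka.
Borda totals: Tanaka 63, Rossi 21, Ueda 56, Okafor 76 → Okafor.
The two rules disagree: plurality picks Tanaka, Borda picks Okafor.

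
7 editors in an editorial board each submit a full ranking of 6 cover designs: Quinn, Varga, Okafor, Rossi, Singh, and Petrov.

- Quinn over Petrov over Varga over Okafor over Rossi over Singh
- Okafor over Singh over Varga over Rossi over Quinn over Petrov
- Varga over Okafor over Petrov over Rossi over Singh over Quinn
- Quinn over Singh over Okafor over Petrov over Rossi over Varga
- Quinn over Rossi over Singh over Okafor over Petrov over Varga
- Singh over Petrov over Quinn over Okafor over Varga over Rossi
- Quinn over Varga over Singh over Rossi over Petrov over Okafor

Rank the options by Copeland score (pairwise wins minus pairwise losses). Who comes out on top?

Pairwise results:
  Quinn vs Varga: Quinn wins 5–2.
  Quinn vs Okafor: Quinn wins 5–2.
  Quinn vs Rossi: Quinn wins 5–2.
  Quinn vs Singh: Quinn wins 4–3.
  Quinn vs Petrov: Quinn wins 5–2.
  Varga vs Okafor: Okafor wins 4–3.
  Varga vs Rossi: Varga wins 5–2.
  Varga vs Singh: Singh wins 4–3.
  Varga vs Petrov: Petrov wins 4–3.
  Okafor vs Rossi: Okafor wins 5–2.
  Okafor vs Singh: Singh wins 4–3.
  Okafor vs Petrov: Okafor wins 4–3.
  Rossi vs Singh: Singh wins 4–3.
  Rossi vs Petrov: Petrov wins 4–3.
  Singh vs Petrov: Singh wins 5–2.
Copeland scores (wins − losses):
  Quinn: 5 − 0 = 5
  Varga: 1 − 4 = -3
  Okafor: 3 − 2 = 1
  Rossi: 0 − 5 = -5
  Singh: 4 − 1 = 3
  Petrov: 2 − 3 = -1
Quinn has the best Copeland score.

Quinn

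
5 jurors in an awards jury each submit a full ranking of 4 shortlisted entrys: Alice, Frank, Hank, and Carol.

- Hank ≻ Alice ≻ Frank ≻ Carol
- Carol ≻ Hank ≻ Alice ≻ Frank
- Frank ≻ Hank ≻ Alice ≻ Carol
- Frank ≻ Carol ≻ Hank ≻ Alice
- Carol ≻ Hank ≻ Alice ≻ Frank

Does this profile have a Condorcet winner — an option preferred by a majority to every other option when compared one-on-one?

No

Head-to-head results (5 voters total):
Alice vs Frank: Alice wins 3–2.
Alice vs Hank: Hank wins 5–0.
Alice vs Carol: Carol wins 3–2.
Frank vs Hank: Hank wins 3–2.
Frank vs Carol: Frank wins 3–2.
Hank vs Carol: Carol wins 3–2.
No candidate beats all others: Alice beats Frank beats Carol beats Alice, a majority cycle.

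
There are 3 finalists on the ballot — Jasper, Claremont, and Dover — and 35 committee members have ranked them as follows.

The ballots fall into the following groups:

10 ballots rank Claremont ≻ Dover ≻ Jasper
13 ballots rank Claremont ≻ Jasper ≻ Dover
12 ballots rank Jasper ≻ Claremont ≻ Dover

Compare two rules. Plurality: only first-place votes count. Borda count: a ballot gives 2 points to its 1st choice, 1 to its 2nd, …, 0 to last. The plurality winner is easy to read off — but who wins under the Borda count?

Claremont

Plurality first-place counts: Jasper 12, Claremont 23, Dover 0 → Claremont.
Borda totals: Jasper 37, Claremont 58, Dover 10 → Claremont.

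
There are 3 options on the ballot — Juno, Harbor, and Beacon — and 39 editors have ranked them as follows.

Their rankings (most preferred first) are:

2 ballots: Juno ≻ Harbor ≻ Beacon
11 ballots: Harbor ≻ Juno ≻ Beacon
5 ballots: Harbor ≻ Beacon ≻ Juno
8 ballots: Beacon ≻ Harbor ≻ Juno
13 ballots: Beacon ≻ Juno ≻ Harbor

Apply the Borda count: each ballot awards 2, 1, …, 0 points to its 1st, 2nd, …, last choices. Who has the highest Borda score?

Borda scores:
  Juno: 2·2 + 11·1 + 5·0 + 8·0 + 13·1 = 28
  Harbor: 2·1 + 11·2 + 5·2 + 8·1 + 13·0 = 42
  Beacon: 2·0 + 11·0 + 5·1 + 8·2 + 13·2 = 47
Beacon has the highest total.

Beacon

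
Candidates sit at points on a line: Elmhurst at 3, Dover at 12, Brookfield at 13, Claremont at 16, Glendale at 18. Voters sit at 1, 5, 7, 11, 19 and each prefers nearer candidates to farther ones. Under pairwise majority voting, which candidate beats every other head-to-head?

Elmhurst

With single-peaked preferences on a line, the Condorcet winner is the candidate closest to the median voter.
The median voter (position 7) is closest to Elmhurst at 3.
Check: Elmhurst vs Claremont — voters closer to Elmhurst: 3 of 5.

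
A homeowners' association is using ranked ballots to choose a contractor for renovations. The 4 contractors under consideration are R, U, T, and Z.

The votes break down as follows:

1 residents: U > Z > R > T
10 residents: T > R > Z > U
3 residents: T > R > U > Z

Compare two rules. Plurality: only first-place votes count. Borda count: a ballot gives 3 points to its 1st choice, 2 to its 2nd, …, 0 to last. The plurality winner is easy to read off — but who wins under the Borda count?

Plurality first-place counts: R 0, U 1, T 13, Z 0 → T.
Borda totals: R 27, U 6, T 39, Z 12 → T.

T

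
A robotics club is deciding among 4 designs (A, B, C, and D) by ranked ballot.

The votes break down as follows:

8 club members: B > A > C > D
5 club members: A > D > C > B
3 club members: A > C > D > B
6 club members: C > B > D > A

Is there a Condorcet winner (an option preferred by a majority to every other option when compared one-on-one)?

Head-to-head results (22 voters total):
A vs B: B wins 14–8.
A vs C: A wins 16–6.
A vs D: A wins 16–6.
B vs C: C wins 14–8.
B vs D: B wins 14–8.
C vs D: C wins 17–5.
No candidate beats all others: A beats C beats B beats A, a majority cycle.

No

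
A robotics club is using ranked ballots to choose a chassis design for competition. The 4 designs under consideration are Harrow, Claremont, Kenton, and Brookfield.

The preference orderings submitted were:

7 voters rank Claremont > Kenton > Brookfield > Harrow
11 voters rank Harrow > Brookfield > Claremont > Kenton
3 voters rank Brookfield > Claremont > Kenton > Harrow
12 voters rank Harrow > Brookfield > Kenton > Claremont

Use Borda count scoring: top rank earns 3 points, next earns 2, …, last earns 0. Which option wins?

Borda scores:
  Harrow: 7·0 + 11·3 + 3·0 + 12·3 = 69
  Claremont: 7·3 + 11·1 + 3·2 + 12·0 = 38
  Kenton: 7·2 + 11·0 + 3·1 + 12·1 = 29
  Brookfield: 7·1 + 11·2 + 3·3 + 12·2 = 62
Harrow has the highest total.

Harrow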